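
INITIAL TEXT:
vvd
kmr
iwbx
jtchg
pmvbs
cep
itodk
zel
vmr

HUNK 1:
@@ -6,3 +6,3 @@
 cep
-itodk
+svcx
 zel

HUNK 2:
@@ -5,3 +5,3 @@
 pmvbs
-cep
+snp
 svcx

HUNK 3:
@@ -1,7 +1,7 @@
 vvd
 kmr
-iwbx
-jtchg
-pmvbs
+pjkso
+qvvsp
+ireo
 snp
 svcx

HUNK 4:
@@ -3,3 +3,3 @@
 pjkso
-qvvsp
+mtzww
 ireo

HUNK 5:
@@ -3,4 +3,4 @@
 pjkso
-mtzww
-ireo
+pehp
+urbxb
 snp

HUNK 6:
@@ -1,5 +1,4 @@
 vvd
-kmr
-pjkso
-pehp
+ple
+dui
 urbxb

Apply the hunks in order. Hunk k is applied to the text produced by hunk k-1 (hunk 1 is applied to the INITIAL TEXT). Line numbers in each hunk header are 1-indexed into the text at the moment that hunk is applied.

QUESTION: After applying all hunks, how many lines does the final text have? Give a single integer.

Answer: 8

Derivation:
Hunk 1: at line 6 remove [itodk] add [svcx] -> 9 lines: vvd kmr iwbx jtchg pmvbs cep svcx zel vmr
Hunk 2: at line 5 remove [cep] add [snp] -> 9 lines: vvd kmr iwbx jtchg pmvbs snp svcx zel vmr
Hunk 3: at line 1 remove [iwbx,jtchg,pmvbs] add [pjkso,qvvsp,ireo] -> 9 lines: vvd kmr pjkso qvvsp ireo snp svcx zel vmr
Hunk 4: at line 3 remove [qvvsp] add [mtzww] -> 9 lines: vvd kmr pjkso mtzww ireo snp svcx zel vmr
Hunk 5: at line 3 remove [mtzww,ireo] add [pehp,urbxb] -> 9 lines: vvd kmr pjkso pehp urbxb snp svcx zel vmr
Hunk 6: at line 1 remove [kmr,pjkso,pehp] add [ple,dui] -> 8 lines: vvd ple dui urbxb snp svcx zel vmr
Final line count: 8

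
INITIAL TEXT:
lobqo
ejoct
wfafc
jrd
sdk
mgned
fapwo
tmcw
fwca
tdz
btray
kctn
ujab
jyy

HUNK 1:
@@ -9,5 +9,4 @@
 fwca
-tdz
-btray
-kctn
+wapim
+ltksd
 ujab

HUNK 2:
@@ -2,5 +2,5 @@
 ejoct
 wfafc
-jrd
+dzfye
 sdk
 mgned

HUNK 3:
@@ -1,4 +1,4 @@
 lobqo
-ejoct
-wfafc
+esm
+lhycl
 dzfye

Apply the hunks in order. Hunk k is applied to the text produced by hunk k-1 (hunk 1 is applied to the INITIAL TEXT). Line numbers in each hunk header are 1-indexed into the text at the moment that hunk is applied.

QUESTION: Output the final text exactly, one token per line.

Answer: lobqo
esm
lhycl
dzfye
sdk
mgned
fapwo
tmcw
fwca
wapim
ltksd
ujab
jyy

Derivation:
Hunk 1: at line 9 remove [tdz,btray,kctn] add [wapim,ltksd] -> 13 lines: lobqo ejoct wfafc jrd sdk mgned fapwo tmcw fwca wapim ltksd ujab jyy
Hunk 2: at line 2 remove [jrd] add [dzfye] -> 13 lines: lobqo ejoct wfafc dzfye sdk mgned fapwo tmcw fwca wapim ltksd ujab jyy
Hunk 3: at line 1 remove [ejoct,wfafc] add [esm,lhycl] -> 13 lines: lobqo esm lhycl dzfye sdk mgned fapwo tmcw fwca wapim ltksd ujab jyy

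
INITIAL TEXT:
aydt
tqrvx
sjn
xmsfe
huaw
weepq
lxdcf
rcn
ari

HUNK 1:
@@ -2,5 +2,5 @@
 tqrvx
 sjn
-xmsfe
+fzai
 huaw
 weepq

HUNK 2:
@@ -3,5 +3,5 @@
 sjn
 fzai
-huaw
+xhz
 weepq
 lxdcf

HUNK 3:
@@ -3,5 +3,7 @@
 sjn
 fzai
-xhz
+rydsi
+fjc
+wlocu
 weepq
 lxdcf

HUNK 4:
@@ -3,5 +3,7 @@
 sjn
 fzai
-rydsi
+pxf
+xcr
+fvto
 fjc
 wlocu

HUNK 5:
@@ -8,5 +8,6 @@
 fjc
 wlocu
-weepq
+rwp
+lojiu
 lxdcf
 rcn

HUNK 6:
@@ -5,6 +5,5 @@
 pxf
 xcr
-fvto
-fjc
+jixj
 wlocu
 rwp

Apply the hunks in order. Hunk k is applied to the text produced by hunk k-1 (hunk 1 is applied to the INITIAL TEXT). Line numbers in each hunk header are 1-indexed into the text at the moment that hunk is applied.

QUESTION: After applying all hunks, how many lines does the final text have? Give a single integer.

Answer: 13

Derivation:
Hunk 1: at line 2 remove [xmsfe] add [fzai] -> 9 lines: aydt tqrvx sjn fzai huaw weepq lxdcf rcn ari
Hunk 2: at line 3 remove [huaw] add [xhz] -> 9 lines: aydt tqrvx sjn fzai xhz weepq lxdcf rcn ari
Hunk 3: at line 3 remove [xhz] add [rydsi,fjc,wlocu] -> 11 lines: aydt tqrvx sjn fzai rydsi fjc wlocu weepq lxdcf rcn ari
Hunk 4: at line 3 remove [rydsi] add [pxf,xcr,fvto] -> 13 lines: aydt tqrvx sjn fzai pxf xcr fvto fjc wlocu weepq lxdcf rcn ari
Hunk 5: at line 8 remove [weepq] add [rwp,lojiu] -> 14 lines: aydt tqrvx sjn fzai pxf xcr fvto fjc wlocu rwp lojiu lxdcf rcn ari
Hunk 6: at line 5 remove [fvto,fjc] add [jixj] -> 13 lines: aydt tqrvx sjn fzai pxf xcr jixj wlocu rwp lojiu lxdcf rcn ari
Final line count: 13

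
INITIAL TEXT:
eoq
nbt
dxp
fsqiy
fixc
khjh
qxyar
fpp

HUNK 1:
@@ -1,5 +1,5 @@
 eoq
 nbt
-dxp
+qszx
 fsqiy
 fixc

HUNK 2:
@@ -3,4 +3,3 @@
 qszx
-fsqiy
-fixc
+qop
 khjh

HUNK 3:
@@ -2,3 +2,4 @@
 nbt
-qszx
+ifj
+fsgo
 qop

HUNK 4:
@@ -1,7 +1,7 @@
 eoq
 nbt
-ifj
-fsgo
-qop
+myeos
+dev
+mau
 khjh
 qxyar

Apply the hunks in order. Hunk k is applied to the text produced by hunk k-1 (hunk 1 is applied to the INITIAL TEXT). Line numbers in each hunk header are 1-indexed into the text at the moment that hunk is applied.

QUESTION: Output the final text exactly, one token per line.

Answer: eoq
nbt
myeos
dev
mau
khjh
qxyar
fpp

Derivation:
Hunk 1: at line 1 remove [dxp] add [qszx] -> 8 lines: eoq nbt qszx fsqiy fixc khjh qxyar fpp
Hunk 2: at line 3 remove [fsqiy,fixc] add [qop] -> 7 lines: eoq nbt qszx qop khjh qxyar fpp
Hunk 3: at line 2 remove [qszx] add [ifj,fsgo] -> 8 lines: eoq nbt ifj fsgo qop khjh qxyar fpp
Hunk 4: at line 1 remove [ifj,fsgo,qop] add [myeos,dev,mau] -> 8 lines: eoq nbt myeos dev mau khjh qxyar fpp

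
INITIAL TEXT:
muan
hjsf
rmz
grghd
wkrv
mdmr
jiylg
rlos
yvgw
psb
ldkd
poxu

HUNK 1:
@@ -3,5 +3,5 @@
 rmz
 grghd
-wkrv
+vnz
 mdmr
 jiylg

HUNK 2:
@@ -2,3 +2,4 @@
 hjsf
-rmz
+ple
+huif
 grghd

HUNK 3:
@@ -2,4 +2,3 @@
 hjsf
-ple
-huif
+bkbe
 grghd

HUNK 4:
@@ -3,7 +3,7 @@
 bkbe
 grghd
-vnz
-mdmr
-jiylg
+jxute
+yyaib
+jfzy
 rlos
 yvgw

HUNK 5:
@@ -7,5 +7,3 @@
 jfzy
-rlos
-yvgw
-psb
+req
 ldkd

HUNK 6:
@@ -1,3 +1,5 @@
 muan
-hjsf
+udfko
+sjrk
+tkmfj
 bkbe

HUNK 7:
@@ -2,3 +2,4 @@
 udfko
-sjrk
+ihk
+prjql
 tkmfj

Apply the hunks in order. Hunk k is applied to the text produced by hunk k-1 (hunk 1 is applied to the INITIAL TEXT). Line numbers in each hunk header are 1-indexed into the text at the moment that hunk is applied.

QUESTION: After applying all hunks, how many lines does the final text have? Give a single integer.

Hunk 1: at line 3 remove [wkrv] add [vnz] -> 12 lines: muan hjsf rmz grghd vnz mdmr jiylg rlos yvgw psb ldkd poxu
Hunk 2: at line 2 remove [rmz] add [ple,huif] -> 13 lines: muan hjsf ple huif grghd vnz mdmr jiylg rlos yvgw psb ldkd poxu
Hunk 3: at line 2 remove [ple,huif] add [bkbe] -> 12 lines: muan hjsf bkbe grghd vnz mdmr jiylg rlos yvgw psb ldkd poxu
Hunk 4: at line 3 remove [vnz,mdmr,jiylg] add [jxute,yyaib,jfzy] -> 12 lines: muan hjsf bkbe grghd jxute yyaib jfzy rlos yvgw psb ldkd poxu
Hunk 5: at line 7 remove [rlos,yvgw,psb] add [req] -> 10 lines: muan hjsf bkbe grghd jxute yyaib jfzy req ldkd poxu
Hunk 6: at line 1 remove [hjsf] add [udfko,sjrk,tkmfj] -> 12 lines: muan udfko sjrk tkmfj bkbe grghd jxute yyaib jfzy req ldkd poxu
Hunk 7: at line 2 remove [sjrk] add [ihk,prjql] -> 13 lines: muan udfko ihk prjql tkmfj bkbe grghd jxute yyaib jfzy req ldkd poxu
Final line count: 13

Answer: 13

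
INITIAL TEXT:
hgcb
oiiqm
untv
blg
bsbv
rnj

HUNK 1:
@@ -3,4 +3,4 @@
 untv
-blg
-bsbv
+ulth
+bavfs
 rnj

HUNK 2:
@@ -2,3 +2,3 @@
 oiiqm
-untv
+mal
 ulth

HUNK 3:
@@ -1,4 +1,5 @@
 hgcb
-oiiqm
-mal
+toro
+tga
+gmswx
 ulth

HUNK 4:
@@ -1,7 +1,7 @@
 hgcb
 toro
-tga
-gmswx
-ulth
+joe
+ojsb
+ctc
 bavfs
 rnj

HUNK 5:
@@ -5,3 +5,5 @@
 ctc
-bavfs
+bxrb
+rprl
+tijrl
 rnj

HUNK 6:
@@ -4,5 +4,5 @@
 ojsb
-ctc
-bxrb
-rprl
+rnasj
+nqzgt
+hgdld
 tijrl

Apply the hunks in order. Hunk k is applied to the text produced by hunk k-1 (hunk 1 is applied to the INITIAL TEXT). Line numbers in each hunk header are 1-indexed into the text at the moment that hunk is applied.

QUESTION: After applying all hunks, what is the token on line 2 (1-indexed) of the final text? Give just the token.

Hunk 1: at line 3 remove [blg,bsbv] add [ulth,bavfs] -> 6 lines: hgcb oiiqm untv ulth bavfs rnj
Hunk 2: at line 2 remove [untv] add [mal] -> 6 lines: hgcb oiiqm mal ulth bavfs rnj
Hunk 3: at line 1 remove [oiiqm,mal] add [toro,tga,gmswx] -> 7 lines: hgcb toro tga gmswx ulth bavfs rnj
Hunk 4: at line 1 remove [tga,gmswx,ulth] add [joe,ojsb,ctc] -> 7 lines: hgcb toro joe ojsb ctc bavfs rnj
Hunk 5: at line 5 remove [bavfs] add [bxrb,rprl,tijrl] -> 9 lines: hgcb toro joe ojsb ctc bxrb rprl tijrl rnj
Hunk 6: at line 4 remove [ctc,bxrb,rprl] add [rnasj,nqzgt,hgdld] -> 9 lines: hgcb toro joe ojsb rnasj nqzgt hgdld tijrl rnj
Final line 2: toro

Answer: toro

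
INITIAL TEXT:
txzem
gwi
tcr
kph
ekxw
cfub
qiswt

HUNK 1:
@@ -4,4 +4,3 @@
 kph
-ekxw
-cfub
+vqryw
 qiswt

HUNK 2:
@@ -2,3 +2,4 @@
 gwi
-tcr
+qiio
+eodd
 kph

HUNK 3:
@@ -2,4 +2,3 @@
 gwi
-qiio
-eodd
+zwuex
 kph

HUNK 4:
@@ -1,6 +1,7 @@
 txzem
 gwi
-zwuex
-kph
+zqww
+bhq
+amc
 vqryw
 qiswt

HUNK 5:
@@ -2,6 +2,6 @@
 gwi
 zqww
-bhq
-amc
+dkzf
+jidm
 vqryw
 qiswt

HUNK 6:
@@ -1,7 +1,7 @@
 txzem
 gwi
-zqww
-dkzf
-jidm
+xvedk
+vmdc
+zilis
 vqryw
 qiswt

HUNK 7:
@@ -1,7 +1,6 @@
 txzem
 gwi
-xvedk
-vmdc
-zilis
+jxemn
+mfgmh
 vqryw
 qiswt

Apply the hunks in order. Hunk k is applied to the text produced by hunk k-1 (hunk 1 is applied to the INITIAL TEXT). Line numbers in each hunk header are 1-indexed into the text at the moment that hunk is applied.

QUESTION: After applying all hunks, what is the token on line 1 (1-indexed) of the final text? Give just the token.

Answer: txzem

Derivation:
Hunk 1: at line 4 remove [ekxw,cfub] add [vqryw] -> 6 lines: txzem gwi tcr kph vqryw qiswt
Hunk 2: at line 2 remove [tcr] add [qiio,eodd] -> 7 lines: txzem gwi qiio eodd kph vqryw qiswt
Hunk 3: at line 2 remove [qiio,eodd] add [zwuex] -> 6 lines: txzem gwi zwuex kph vqryw qiswt
Hunk 4: at line 1 remove [zwuex,kph] add [zqww,bhq,amc] -> 7 lines: txzem gwi zqww bhq amc vqryw qiswt
Hunk 5: at line 2 remove [bhq,amc] add [dkzf,jidm] -> 7 lines: txzem gwi zqww dkzf jidm vqryw qiswt
Hunk 6: at line 1 remove [zqww,dkzf,jidm] add [xvedk,vmdc,zilis] -> 7 lines: txzem gwi xvedk vmdc zilis vqryw qiswt
Hunk 7: at line 1 remove [xvedk,vmdc,zilis] add [jxemn,mfgmh] -> 6 lines: txzem gwi jxemn mfgmh vqryw qiswt
Final line 1: txzem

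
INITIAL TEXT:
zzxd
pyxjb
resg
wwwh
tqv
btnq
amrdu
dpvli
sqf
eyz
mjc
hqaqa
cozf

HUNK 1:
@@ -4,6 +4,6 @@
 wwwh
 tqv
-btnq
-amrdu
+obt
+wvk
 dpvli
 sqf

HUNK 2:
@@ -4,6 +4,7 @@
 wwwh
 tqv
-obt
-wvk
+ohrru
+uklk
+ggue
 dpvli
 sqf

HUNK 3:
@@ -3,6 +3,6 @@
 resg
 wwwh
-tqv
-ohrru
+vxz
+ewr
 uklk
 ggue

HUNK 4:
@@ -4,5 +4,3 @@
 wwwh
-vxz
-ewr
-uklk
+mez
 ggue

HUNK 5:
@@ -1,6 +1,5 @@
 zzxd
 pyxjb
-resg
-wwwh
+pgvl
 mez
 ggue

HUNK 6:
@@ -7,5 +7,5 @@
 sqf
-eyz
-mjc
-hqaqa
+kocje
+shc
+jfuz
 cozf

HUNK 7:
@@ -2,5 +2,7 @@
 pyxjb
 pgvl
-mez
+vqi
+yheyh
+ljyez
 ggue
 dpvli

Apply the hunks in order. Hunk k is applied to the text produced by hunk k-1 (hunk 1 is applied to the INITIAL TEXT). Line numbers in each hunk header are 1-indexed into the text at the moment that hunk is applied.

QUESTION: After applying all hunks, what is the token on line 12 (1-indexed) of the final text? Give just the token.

Hunk 1: at line 4 remove [btnq,amrdu] add [obt,wvk] -> 13 lines: zzxd pyxjb resg wwwh tqv obt wvk dpvli sqf eyz mjc hqaqa cozf
Hunk 2: at line 4 remove [obt,wvk] add [ohrru,uklk,ggue] -> 14 lines: zzxd pyxjb resg wwwh tqv ohrru uklk ggue dpvli sqf eyz mjc hqaqa cozf
Hunk 3: at line 3 remove [tqv,ohrru] add [vxz,ewr] -> 14 lines: zzxd pyxjb resg wwwh vxz ewr uklk ggue dpvli sqf eyz mjc hqaqa cozf
Hunk 4: at line 4 remove [vxz,ewr,uklk] add [mez] -> 12 lines: zzxd pyxjb resg wwwh mez ggue dpvli sqf eyz mjc hqaqa cozf
Hunk 5: at line 1 remove [resg,wwwh] add [pgvl] -> 11 lines: zzxd pyxjb pgvl mez ggue dpvli sqf eyz mjc hqaqa cozf
Hunk 6: at line 7 remove [eyz,mjc,hqaqa] add [kocje,shc,jfuz] -> 11 lines: zzxd pyxjb pgvl mez ggue dpvli sqf kocje shc jfuz cozf
Hunk 7: at line 2 remove [mez] add [vqi,yheyh,ljyez] -> 13 lines: zzxd pyxjb pgvl vqi yheyh ljyez ggue dpvli sqf kocje shc jfuz cozf
Final line 12: jfuz

Answer: jfuz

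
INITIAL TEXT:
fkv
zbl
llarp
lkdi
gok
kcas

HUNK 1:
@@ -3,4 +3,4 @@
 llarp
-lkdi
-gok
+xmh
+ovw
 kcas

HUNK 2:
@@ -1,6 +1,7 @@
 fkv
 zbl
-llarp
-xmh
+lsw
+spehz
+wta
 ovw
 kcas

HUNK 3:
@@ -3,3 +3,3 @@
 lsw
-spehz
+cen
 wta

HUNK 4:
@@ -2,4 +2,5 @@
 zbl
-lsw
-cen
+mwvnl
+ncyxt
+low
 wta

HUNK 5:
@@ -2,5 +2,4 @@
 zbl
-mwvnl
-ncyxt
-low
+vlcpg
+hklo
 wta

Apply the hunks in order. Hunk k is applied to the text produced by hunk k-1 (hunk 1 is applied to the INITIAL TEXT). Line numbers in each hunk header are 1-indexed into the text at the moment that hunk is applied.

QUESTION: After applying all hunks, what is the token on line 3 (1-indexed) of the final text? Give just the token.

Answer: vlcpg

Derivation:
Hunk 1: at line 3 remove [lkdi,gok] add [xmh,ovw] -> 6 lines: fkv zbl llarp xmh ovw kcas
Hunk 2: at line 1 remove [llarp,xmh] add [lsw,spehz,wta] -> 7 lines: fkv zbl lsw spehz wta ovw kcas
Hunk 3: at line 3 remove [spehz] add [cen] -> 7 lines: fkv zbl lsw cen wta ovw kcas
Hunk 4: at line 2 remove [lsw,cen] add [mwvnl,ncyxt,low] -> 8 lines: fkv zbl mwvnl ncyxt low wta ovw kcas
Hunk 5: at line 2 remove [mwvnl,ncyxt,low] add [vlcpg,hklo] -> 7 lines: fkv zbl vlcpg hklo wta ovw kcas
Final line 3: vlcpg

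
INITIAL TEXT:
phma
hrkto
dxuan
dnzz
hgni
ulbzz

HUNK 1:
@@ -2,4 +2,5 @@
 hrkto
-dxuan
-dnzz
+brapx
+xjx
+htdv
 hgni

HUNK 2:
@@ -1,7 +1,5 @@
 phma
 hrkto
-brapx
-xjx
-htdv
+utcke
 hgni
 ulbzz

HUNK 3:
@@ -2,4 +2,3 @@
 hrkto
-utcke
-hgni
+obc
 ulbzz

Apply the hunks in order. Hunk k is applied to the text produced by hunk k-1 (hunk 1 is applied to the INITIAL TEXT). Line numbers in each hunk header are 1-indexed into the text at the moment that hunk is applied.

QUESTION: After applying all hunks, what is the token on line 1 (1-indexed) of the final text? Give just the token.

Hunk 1: at line 2 remove [dxuan,dnzz] add [brapx,xjx,htdv] -> 7 lines: phma hrkto brapx xjx htdv hgni ulbzz
Hunk 2: at line 1 remove [brapx,xjx,htdv] add [utcke] -> 5 lines: phma hrkto utcke hgni ulbzz
Hunk 3: at line 2 remove [utcke,hgni] add [obc] -> 4 lines: phma hrkto obc ulbzz
Final line 1: phma

Answer: phma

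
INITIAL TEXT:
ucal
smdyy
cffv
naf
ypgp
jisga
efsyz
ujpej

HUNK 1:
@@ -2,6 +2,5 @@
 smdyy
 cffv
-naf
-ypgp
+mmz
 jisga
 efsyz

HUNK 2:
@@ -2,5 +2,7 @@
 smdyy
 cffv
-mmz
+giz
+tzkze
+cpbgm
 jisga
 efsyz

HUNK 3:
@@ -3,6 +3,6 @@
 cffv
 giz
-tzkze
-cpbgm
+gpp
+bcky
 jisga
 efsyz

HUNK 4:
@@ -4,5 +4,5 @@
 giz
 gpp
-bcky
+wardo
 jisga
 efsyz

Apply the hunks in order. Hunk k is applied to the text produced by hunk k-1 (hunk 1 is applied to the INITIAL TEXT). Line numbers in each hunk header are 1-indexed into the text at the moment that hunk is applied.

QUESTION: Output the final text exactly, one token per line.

Answer: ucal
smdyy
cffv
giz
gpp
wardo
jisga
efsyz
ujpej

Derivation:
Hunk 1: at line 2 remove [naf,ypgp] add [mmz] -> 7 lines: ucal smdyy cffv mmz jisga efsyz ujpej
Hunk 2: at line 2 remove [mmz] add [giz,tzkze,cpbgm] -> 9 lines: ucal smdyy cffv giz tzkze cpbgm jisga efsyz ujpej
Hunk 3: at line 3 remove [tzkze,cpbgm] add [gpp,bcky] -> 9 lines: ucal smdyy cffv giz gpp bcky jisga efsyz ujpej
Hunk 4: at line 4 remove [bcky] add [wardo] -> 9 lines: ucal smdyy cffv giz gpp wardo jisga efsyz ujpej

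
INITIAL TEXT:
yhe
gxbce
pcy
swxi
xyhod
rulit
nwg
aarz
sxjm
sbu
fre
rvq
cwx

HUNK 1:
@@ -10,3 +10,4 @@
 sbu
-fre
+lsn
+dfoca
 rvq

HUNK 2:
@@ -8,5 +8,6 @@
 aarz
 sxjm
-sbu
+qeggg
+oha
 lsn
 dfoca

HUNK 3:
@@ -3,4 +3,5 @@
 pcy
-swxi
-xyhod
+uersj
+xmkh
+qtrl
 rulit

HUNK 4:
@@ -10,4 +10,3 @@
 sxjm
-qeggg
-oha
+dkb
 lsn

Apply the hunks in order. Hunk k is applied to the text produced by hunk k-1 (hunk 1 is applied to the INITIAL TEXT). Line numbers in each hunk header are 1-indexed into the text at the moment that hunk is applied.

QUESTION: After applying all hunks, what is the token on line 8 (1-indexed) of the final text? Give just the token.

Hunk 1: at line 10 remove [fre] add [lsn,dfoca] -> 14 lines: yhe gxbce pcy swxi xyhod rulit nwg aarz sxjm sbu lsn dfoca rvq cwx
Hunk 2: at line 8 remove [sbu] add [qeggg,oha] -> 15 lines: yhe gxbce pcy swxi xyhod rulit nwg aarz sxjm qeggg oha lsn dfoca rvq cwx
Hunk 3: at line 3 remove [swxi,xyhod] add [uersj,xmkh,qtrl] -> 16 lines: yhe gxbce pcy uersj xmkh qtrl rulit nwg aarz sxjm qeggg oha lsn dfoca rvq cwx
Hunk 4: at line 10 remove [qeggg,oha] add [dkb] -> 15 lines: yhe gxbce pcy uersj xmkh qtrl rulit nwg aarz sxjm dkb lsn dfoca rvq cwx
Final line 8: nwg

Answer: nwg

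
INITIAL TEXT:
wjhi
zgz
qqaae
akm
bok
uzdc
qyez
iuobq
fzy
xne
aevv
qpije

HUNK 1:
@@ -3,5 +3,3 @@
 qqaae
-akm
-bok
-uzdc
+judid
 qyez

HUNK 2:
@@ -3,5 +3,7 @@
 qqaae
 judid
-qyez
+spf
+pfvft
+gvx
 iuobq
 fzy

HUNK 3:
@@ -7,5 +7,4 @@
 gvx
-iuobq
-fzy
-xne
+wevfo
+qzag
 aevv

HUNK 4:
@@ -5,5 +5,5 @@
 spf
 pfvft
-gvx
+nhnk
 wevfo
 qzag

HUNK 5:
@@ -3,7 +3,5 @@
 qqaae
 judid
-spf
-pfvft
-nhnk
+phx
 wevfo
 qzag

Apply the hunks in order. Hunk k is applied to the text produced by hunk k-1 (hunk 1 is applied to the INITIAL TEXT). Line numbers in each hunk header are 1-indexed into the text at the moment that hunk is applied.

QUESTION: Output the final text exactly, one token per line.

Answer: wjhi
zgz
qqaae
judid
phx
wevfo
qzag
aevv
qpije

Derivation:
Hunk 1: at line 3 remove [akm,bok,uzdc] add [judid] -> 10 lines: wjhi zgz qqaae judid qyez iuobq fzy xne aevv qpije
Hunk 2: at line 3 remove [qyez] add [spf,pfvft,gvx] -> 12 lines: wjhi zgz qqaae judid spf pfvft gvx iuobq fzy xne aevv qpije
Hunk 3: at line 7 remove [iuobq,fzy,xne] add [wevfo,qzag] -> 11 lines: wjhi zgz qqaae judid spf pfvft gvx wevfo qzag aevv qpije
Hunk 4: at line 5 remove [gvx] add [nhnk] -> 11 lines: wjhi zgz qqaae judid spf pfvft nhnk wevfo qzag aevv qpije
Hunk 5: at line 3 remove [spf,pfvft,nhnk] add [phx] -> 9 lines: wjhi zgz qqaae judid phx wevfo qzag aevv qpije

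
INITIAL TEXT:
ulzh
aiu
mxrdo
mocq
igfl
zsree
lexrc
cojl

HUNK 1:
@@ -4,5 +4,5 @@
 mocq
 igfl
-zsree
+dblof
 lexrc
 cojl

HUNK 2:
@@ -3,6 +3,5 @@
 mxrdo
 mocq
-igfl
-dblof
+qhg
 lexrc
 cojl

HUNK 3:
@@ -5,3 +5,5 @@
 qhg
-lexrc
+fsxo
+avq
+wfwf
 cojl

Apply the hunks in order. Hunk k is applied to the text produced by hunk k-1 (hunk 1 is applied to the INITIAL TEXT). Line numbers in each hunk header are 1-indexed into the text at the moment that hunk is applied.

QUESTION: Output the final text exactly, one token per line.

Hunk 1: at line 4 remove [zsree] add [dblof] -> 8 lines: ulzh aiu mxrdo mocq igfl dblof lexrc cojl
Hunk 2: at line 3 remove [igfl,dblof] add [qhg] -> 7 lines: ulzh aiu mxrdo mocq qhg lexrc cojl
Hunk 3: at line 5 remove [lexrc] add [fsxo,avq,wfwf] -> 9 lines: ulzh aiu mxrdo mocq qhg fsxo avq wfwf cojl

Answer: ulzh
aiu
mxrdo
mocq
qhg
fsxo
avq
wfwf
cojl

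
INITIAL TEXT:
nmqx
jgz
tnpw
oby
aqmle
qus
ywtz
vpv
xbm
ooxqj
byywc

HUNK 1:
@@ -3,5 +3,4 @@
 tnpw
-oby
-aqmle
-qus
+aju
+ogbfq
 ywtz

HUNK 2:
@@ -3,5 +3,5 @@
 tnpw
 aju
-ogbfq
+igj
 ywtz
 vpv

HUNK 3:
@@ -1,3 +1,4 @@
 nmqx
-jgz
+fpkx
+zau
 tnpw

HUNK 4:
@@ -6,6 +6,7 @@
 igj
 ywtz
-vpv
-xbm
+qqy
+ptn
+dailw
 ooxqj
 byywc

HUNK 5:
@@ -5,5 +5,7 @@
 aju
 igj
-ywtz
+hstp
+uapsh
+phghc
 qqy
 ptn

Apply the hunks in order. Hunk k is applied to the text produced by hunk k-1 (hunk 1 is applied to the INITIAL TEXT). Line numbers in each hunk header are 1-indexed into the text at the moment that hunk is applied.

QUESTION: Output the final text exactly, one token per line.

Answer: nmqx
fpkx
zau
tnpw
aju
igj
hstp
uapsh
phghc
qqy
ptn
dailw
ooxqj
byywc

Derivation:
Hunk 1: at line 3 remove [oby,aqmle,qus] add [aju,ogbfq] -> 10 lines: nmqx jgz tnpw aju ogbfq ywtz vpv xbm ooxqj byywc
Hunk 2: at line 3 remove [ogbfq] add [igj] -> 10 lines: nmqx jgz tnpw aju igj ywtz vpv xbm ooxqj byywc
Hunk 3: at line 1 remove [jgz] add [fpkx,zau] -> 11 lines: nmqx fpkx zau tnpw aju igj ywtz vpv xbm ooxqj byywc
Hunk 4: at line 6 remove [vpv,xbm] add [qqy,ptn,dailw] -> 12 lines: nmqx fpkx zau tnpw aju igj ywtz qqy ptn dailw ooxqj byywc
Hunk 5: at line 5 remove [ywtz] add [hstp,uapsh,phghc] -> 14 lines: nmqx fpkx zau tnpw aju igj hstp uapsh phghc qqy ptn dailw ooxqj byywc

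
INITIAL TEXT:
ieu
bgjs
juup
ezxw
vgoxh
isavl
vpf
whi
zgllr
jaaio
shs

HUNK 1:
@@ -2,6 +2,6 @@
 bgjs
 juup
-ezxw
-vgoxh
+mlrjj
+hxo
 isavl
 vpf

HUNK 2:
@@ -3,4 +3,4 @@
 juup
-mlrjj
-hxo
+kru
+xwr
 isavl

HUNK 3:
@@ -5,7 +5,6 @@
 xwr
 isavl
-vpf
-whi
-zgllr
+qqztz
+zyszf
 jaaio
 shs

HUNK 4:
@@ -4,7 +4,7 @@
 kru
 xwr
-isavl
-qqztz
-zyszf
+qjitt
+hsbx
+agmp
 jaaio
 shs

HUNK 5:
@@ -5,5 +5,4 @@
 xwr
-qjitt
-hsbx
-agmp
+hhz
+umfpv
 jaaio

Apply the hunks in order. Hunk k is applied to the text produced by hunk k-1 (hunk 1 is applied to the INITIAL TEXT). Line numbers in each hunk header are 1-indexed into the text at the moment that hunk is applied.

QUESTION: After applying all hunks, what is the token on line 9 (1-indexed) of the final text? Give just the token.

Hunk 1: at line 2 remove [ezxw,vgoxh] add [mlrjj,hxo] -> 11 lines: ieu bgjs juup mlrjj hxo isavl vpf whi zgllr jaaio shs
Hunk 2: at line 3 remove [mlrjj,hxo] add [kru,xwr] -> 11 lines: ieu bgjs juup kru xwr isavl vpf whi zgllr jaaio shs
Hunk 3: at line 5 remove [vpf,whi,zgllr] add [qqztz,zyszf] -> 10 lines: ieu bgjs juup kru xwr isavl qqztz zyszf jaaio shs
Hunk 4: at line 4 remove [isavl,qqztz,zyszf] add [qjitt,hsbx,agmp] -> 10 lines: ieu bgjs juup kru xwr qjitt hsbx agmp jaaio shs
Hunk 5: at line 5 remove [qjitt,hsbx,agmp] add [hhz,umfpv] -> 9 lines: ieu bgjs juup kru xwr hhz umfpv jaaio shs
Final line 9: shs

Answer: shs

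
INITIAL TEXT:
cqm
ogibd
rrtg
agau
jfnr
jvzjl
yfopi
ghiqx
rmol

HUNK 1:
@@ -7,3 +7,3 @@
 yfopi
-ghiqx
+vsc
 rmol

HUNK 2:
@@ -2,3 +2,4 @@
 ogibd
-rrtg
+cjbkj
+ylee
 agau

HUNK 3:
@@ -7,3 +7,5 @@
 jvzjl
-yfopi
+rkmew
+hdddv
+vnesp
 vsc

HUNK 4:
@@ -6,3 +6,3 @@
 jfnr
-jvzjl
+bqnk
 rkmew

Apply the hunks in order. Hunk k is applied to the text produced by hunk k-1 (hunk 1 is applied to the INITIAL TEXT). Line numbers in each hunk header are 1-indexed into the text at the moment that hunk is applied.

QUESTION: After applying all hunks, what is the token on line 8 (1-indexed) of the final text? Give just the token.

Answer: rkmew

Derivation:
Hunk 1: at line 7 remove [ghiqx] add [vsc] -> 9 lines: cqm ogibd rrtg agau jfnr jvzjl yfopi vsc rmol
Hunk 2: at line 2 remove [rrtg] add [cjbkj,ylee] -> 10 lines: cqm ogibd cjbkj ylee agau jfnr jvzjl yfopi vsc rmol
Hunk 3: at line 7 remove [yfopi] add [rkmew,hdddv,vnesp] -> 12 lines: cqm ogibd cjbkj ylee agau jfnr jvzjl rkmew hdddv vnesp vsc rmol
Hunk 4: at line 6 remove [jvzjl] add [bqnk] -> 12 lines: cqm ogibd cjbkj ylee agau jfnr bqnk rkmew hdddv vnesp vsc rmol
Final line 8: rkmew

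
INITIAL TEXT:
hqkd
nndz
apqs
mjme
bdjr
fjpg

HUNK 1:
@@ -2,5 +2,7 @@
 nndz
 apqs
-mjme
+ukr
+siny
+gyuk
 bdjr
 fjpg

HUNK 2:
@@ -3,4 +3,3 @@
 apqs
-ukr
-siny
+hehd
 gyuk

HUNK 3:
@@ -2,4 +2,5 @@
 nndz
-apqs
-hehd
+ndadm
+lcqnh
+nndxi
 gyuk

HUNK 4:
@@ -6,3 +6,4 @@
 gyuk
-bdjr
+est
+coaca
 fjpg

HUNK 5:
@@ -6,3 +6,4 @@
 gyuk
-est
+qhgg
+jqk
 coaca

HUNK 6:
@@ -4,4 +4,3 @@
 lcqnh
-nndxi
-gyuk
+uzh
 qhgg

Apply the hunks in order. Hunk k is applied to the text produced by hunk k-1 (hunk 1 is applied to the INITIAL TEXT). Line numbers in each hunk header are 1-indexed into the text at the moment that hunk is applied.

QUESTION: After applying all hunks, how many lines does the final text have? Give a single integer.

Answer: 9

Derivation:
Hunk 1: at line 2 remove [mjme] add [ukr,siny,gyuk] -> 8 lines: hqkd nndz apqs ukr siny gyuk bdjr fjpg
Hunk 2: at line 3 remove [ukr,siny] add [hehd] -> 7 lines: hqkd nndz apqs hehd gyuk bdjr fjpg
Hunk 3: at line 2 remove [apqs,hehd] add [ndadm,lcqnh,nndxi] -> 8 lines: hqkd nndz ndadm lcqnh nndxi gyuk bdjr fjpg
Hunk 4: at line 6 remove [bdjr] add [est,coaca] -> 9 lines: hqkd nndz ndadm lcqnh nndxi gyuk est coaca fjpg
Hunk 5: at line 6 remove [est] add [qhgg,jqk] -> 10 lines: hqkd nndz ndadm lcqnh nndxi gyuk qhgg jqk coaca fjpg
Hunk 6: at line 4 remove [nndxi,gyuk] add [uzh] -> 9 lines: hqkd nndz ndadm lcqnh uzh qhgg jqk coaca fjpg
Final line count: 9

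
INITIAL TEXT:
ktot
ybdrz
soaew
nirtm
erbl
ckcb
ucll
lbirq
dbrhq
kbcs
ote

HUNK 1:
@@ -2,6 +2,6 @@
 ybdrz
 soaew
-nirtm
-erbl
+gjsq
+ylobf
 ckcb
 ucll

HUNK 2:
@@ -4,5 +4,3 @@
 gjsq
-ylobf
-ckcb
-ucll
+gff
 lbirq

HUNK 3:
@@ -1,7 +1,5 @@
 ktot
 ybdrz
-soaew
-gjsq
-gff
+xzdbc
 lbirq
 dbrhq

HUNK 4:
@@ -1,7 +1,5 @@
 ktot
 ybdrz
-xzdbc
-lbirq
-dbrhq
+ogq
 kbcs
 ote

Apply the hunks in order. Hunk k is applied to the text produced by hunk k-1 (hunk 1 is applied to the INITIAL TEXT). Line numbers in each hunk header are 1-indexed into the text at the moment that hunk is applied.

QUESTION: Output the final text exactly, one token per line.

Answer: ktot
ybdrz
ogq
kbcs
ote

Derivation:
Hunk 1: at line 2 remove [nirtm,erbl] add [gjsq,ylobf] -> 11 lines: ktot ybdrz soaew gjsq ylobf ckcb ucll lbirq dbrhq kbcs ote
Hunk 2: at line 4 remove [ylobf,ckcb,ucll] add [gff] -> 9 lines: ktot ybdrz soaew gjsq gff lbirq dbrhq kbcs ote
Hunk 3: at line 1 remove [soaew,gjsq,gff] add [xzdbc] -> 7 lines: ktot ybdrz xzdbc lbirq dbrhq kbcs ote
Hunk 4: at line 1 remove [xzdbc,lbirq,dbrhq] add [ogq] -> 5 lines: ktot ybdrz ogq kbcs ote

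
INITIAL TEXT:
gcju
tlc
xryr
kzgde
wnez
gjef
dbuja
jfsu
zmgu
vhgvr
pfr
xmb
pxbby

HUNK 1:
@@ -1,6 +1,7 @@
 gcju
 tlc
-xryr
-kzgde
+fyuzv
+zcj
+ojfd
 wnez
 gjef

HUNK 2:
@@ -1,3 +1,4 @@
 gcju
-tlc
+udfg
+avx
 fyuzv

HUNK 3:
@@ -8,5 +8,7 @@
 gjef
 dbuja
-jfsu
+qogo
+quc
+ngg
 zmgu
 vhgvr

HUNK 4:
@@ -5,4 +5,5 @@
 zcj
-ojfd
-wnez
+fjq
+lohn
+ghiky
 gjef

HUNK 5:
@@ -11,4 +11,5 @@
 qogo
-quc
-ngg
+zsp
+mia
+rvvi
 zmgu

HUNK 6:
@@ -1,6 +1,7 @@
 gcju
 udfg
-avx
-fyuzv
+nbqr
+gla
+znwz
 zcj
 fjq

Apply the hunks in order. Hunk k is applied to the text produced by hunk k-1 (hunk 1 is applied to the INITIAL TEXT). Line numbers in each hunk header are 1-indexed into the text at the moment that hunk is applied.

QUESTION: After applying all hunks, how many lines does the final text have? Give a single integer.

Answer: 20

Derivation:
Hunk 1: at line 1 remove [xryr,kzgde] add [fyuzv,zcj,ojfd] -> 14 lines: gcju tlc fyuzv zcj ojfd wnez gjef dbuja jfsu zmgu vhgvr pfr xmb pxbby
Hunk 2: at line 1 remove [tlc] add [udfg,avx] -> 15 lines: gcju udfg avx fyuzv zcj ojfd wnez gjef dbuja jfsu zmgu vhgvr pfr xmb pxbby
Hunk 3: at line 8 remove [jfsu] add [qogo,quc,ngg] -> 17 lines: gcju udfg avx fyuzv zcj ojfd wnez gjef dbuja qogo quc ngg zmgu vhgvr pfr xmb pxbby
Hunk 4: at line 5 remove [ojfd,wnez] add [fjq,lohn,ghiky] -> 18 lines: gcju udfg avx fyuzv zcj fjq lohn ghiky gjef dbuja qogo quc ngg zmgu vhgvr pfr xmb pxbby
Hunk 5: at line 11 remove [quc,ngg] add [zsp,mia,rvvi] -> 19 lines: gcju udfg avx fyuzv zcj fjq lohn ghiky gjef dbuja qogo zsp mia rvvi zmgu vhgvr pfr xmb pxbby
Hunk 6: at line 1 remove [avx,fyuzv] add [nbqr,gla,znwz] -> 20 lines: gcju udfg nbqr gla znwz zcj fjq lohn ghiky gjef dbuja qogo zsp mia rvvi zmgu vhgvr pfr xmb pxbby
Final line count: 20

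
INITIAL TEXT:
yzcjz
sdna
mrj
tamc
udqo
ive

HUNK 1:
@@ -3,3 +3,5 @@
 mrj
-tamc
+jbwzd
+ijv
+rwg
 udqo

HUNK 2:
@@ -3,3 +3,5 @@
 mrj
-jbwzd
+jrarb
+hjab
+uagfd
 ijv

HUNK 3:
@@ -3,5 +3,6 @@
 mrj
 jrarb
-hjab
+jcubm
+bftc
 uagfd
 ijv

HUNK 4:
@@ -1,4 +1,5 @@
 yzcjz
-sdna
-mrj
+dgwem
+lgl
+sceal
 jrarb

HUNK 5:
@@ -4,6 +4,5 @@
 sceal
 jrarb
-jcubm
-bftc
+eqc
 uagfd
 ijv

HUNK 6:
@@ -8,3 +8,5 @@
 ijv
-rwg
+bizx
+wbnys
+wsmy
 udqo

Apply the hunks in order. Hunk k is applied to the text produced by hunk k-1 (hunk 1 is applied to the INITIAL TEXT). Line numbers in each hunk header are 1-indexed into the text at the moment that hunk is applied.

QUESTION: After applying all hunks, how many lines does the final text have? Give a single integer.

Hunk 1: at line 3 remove [tamc] add [jbwzd,ijv,rwg] -> 8 lines: yzcjz sdna mrj jbwzd ijv rwg udqo ive
Hunk 2: at line 3 remove [jbwzd] add [jrarb,hjab,uagfd] -> 10 lines: yzcjz sdna mrj jrarb hjab uagfd ijv rwg udqo ive
Hunk 3: at line 3 remove [hjab] add [jcubm,bftc] -> 11 lines: yzcjz sdna mrj jrarb jcubm bftc uagfd ijv rwg udqo ive
Hunk 4: at line 1 remove [sdna,mrj] add [dgwem,lgl,sceal] -> 12 lines: yzcjz dgwem lgl sceal jrarb jcubm bftc uagfd ijv rwg udqo ive
Hunk 5: at line 4 remove [jcubm,bftc] add [eqc] -> 11 lines: yzcjz dgwem lgl sceal jrarb eqc uagfd ijv rwg udqo ive
Hunk 6: at line 8 remove [rwg] add [bizx,wbnys,wsmy] -> 13 lines: yzcjz dgwem lgl sceal jrarb eqc uagfd ijv bizx wbnys wsmy udqo ive
Final line count: 13

Answer: 13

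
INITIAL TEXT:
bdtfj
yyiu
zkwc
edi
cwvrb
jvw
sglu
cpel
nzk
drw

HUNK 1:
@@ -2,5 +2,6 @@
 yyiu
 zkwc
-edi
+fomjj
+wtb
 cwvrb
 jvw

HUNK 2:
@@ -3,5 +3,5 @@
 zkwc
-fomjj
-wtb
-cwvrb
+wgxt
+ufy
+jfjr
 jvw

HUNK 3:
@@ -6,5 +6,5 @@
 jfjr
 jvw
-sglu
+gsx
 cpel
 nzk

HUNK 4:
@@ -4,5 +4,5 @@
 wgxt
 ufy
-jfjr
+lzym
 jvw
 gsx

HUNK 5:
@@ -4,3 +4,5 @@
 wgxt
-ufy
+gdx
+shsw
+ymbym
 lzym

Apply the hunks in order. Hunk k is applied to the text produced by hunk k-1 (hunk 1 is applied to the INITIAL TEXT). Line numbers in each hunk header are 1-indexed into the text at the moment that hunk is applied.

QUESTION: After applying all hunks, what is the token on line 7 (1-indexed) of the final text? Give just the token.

Answer: ymbym

Derivation:
Hunk 1: at line 2 remove [edi] add [fomjj,wtb] -> 11 lines: bdtfj yyiu zkwc fomjj wtb cwvrb jvw sglu cpel nzk drw
Hunk 2: at line 3 remove [fomjj,wtb,cwvrb] add [wgxt,ufy,jfjr] -> 11 lines: bdtfj yyiu zkwc wgxt ufy jfjr jvw sglu cpel nzk drw
Hunk 3: at line 6 remove [sglu] add [gsx] -> 11 lines: bdtfj yyiu zkwc wgxt ufy jfjr jvw gsx cpel nzk drw
Hunk 4: at line 4 remove [jfjr] add [lzym] -> 11 lines: bdtfj yyiu zkwc wgxt ufy lzym jvw gsx cpel nzk drw
Hunk 5: at line 4 remove [ufy] add [gdx,shsw,ymbym] -> 13 lines: bdtfj yyiu zkwc wgxt gdx shsw ymbym lzym jvw gsx cpel nzk drw
Final line 7: ymbym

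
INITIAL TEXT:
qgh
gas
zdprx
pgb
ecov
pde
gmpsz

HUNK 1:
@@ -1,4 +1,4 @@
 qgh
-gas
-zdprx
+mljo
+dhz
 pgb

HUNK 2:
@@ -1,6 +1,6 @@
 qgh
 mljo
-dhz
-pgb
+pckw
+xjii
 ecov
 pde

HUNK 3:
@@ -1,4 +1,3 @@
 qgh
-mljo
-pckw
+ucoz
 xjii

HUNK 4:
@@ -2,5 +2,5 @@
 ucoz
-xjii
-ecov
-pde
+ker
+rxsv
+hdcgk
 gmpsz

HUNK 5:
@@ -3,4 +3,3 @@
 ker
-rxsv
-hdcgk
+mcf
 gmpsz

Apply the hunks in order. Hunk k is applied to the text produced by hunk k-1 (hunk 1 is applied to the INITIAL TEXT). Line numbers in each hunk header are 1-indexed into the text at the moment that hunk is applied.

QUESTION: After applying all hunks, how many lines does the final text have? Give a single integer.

Hunk 1: at line 1 remove [gas,zdprx] add [mljo,dhz] -> 7 lines: qgh mljo dhz pgb ecov pde gmpsz
Hunk 2: at line 1 remove [dhz,pgb] add [pckw,xjii] -> 7 lines: qgh mljo pckw xjii ecov pde gmpsz
Hunk 3: at line 1 remove [mljo,pckw] add [ucoz] -> 6 lines: qgh ucoz xjii ecov pde gmpsz
Hunk 4: at line 2 remove [xjii,ecov,pde] add [ker,rxsv,hdcgk] -> 6 lines: qgh ucoz ker rxsv hdcgk gmpsz
Hunk 5: at line 3 remove [rxsv,hdcgk] add [mcf] -> 5 lines: qgh ucoz ker mcf gmpsz
Final line count: 5

Answer: 5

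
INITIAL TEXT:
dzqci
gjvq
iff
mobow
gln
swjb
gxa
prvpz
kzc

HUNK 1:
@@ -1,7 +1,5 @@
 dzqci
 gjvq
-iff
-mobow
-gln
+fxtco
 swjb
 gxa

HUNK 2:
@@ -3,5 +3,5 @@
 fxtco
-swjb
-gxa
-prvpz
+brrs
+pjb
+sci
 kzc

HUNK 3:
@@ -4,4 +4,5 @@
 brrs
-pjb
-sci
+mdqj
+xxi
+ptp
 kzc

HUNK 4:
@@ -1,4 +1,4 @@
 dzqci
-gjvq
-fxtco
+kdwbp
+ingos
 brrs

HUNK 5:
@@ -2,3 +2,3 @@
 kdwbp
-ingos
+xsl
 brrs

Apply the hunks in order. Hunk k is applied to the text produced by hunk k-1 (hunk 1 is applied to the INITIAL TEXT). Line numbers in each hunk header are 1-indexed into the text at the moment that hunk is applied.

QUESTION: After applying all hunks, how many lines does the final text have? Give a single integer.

Answer: 8

Derivation:
Hunk 1: at line 1 remove [iff,mobow,gln] add [fxtco] -> 7 lines: dzqci gjvq fxtco swjb gxa prvpz kzc
Hunk 2: at line 3 remove [swjb,gxa,prvpz] add [brrs,pjb,sci] -> 7 lines: dzqci gjvq fxtco brrs pjb sci kzc
Hunk 3: at line 4 remove [pjb,sci] add [mdqj,xxi,ptp] -> 8 lines: dzqci gjvq fxtco brrs mdqj xxi ptp kzc
Hunk 4: at line 1 remove [gjvq,fxtco] add [kdwbp,ingos] -> 8 lines: dzqci kdwbp ingos brrs mdqj xxi ptp kzc
Hunk 5: at line 2 remove [ingos] add [xsl] -> 8 lines: dzqci kdwbp xsl brrs mdqj xxi ptp kzc
Final line count: 8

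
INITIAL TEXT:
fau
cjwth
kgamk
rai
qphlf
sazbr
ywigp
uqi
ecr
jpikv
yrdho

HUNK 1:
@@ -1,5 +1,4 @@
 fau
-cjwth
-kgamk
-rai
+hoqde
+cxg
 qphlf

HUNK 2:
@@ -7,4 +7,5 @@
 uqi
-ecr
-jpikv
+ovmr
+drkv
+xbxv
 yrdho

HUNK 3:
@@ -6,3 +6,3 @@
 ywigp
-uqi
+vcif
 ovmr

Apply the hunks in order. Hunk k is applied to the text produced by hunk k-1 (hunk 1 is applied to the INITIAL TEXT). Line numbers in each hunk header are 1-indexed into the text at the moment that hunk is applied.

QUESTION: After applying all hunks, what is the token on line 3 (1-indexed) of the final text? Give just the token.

Answer: cxg

Derivation:
Hunk 1: at line 1 remove [cjwth,kgamk,rai] add [hoqde,cxg] -> 10 lines: fau hoqde cxg qphlf sazbr ywigp uqi ecr jpikv yrdho
Hunk 2: at line 7 remove [ecr,jpikv] add [ovmr,drkv,xbxv] -> 11 lines: fau hoqde cxg qphlf sazbr ywigp uqi ovmr drkv xbxv yrdho
Hunk 3: at line 6 remove [uqi] add [vcif] -> 11 lines: fau hoqde cxg qphlf sazbr ywigp vcif ovmr drkv xbxv yrdho
Final line 3: cxg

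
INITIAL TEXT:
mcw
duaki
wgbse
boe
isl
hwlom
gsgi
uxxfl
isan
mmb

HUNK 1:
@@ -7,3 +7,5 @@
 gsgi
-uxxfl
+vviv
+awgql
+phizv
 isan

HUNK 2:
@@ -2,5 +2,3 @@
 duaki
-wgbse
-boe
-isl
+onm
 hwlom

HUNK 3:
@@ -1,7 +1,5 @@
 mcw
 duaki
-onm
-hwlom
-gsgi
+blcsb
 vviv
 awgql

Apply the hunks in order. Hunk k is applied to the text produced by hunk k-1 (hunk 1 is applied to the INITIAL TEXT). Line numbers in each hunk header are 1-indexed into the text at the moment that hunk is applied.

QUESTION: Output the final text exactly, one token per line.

Hunk 1: at line 7 remove [uxxfl] add [vviv,awgql,phizv] -> 12 lines: mcw duaki wgbse boe isl hwlom gsgi vviv awgql phizv isan mmb
Hunk 2: at line 2 remove [wgbse,boe,isl] add [onm] -> 10 lines: mcw duaki onm hwlom gsgi vviv awgql phizv isan mmb
Hunk 3: at line 1 remove [onm,hwlom,gsgi] add [blcsb] -> 8 lines: mcw duaki blcsb vviv awgql phizv isan mmb

Answer: mcw
duaki
blcsb
vviv
awgql
phizv
isan
mmb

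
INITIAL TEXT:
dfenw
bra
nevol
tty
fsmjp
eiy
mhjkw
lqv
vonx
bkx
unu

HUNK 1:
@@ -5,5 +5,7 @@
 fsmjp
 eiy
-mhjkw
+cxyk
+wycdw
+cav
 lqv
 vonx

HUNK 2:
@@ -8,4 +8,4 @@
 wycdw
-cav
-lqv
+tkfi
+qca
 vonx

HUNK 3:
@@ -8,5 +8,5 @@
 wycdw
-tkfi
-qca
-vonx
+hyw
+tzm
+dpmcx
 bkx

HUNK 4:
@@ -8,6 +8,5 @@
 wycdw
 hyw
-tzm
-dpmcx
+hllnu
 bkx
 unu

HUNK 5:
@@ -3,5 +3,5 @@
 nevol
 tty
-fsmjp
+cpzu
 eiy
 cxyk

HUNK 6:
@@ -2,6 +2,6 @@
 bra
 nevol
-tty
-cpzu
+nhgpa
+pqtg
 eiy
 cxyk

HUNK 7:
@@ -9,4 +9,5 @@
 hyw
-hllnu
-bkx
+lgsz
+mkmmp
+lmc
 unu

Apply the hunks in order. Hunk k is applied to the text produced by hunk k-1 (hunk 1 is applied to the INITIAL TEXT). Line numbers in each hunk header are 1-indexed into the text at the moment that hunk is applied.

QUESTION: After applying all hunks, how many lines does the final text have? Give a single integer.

Hunk 1: at line 5 remove [mhjkw] add [cxyk,wycdw,cav] -> 13 lines: dfenw bra nevol tty fsmjp eiy cxyk wycdw cav lqv vonx bkx unu
Hunk 2: at line 8 remove [cav,lqv] add [tkfi,qca] -> 13 lines: dfenw bra nevol tty fsmjp eiy cxyk wycdw tkfi qca vonx bkx unu
Hunk 3: at line 8 remove [tkfi,qca,vonx] add [hyw,tzm,dpmcx] -> 13 lines: dfenw bra nevol tty fsmjp eiy cxyk wycdw hyw tzm dpmcx bkx unu
Hunk 4: at line 8 remove [tzm,dpmcx] add [hllnu] -> 12 lines: dfenw bra nevol tty fsmjp eiy cxyk wycdw hyw hllnu bkx unu
Hunk 5: at line 3 remove [fsmjp] add [cpzu] -> 12 lines: dfenw bra nevol tty cpzu eiy cxyk wycdw hyw hllnu bkx unu
Hunk 6: at line 2 remove [tty,cpzu] add [nhgpa,pqtg] -> 12 lines: dfenw bra nevol nhgpa pqtg eiy cxyk wycdw hyw hllnu bkx unu
Hunk 7: at line 9 remove [hllnu,bkx] add [lgsz,mkmmp,lmc] -> 13 lines: dfenw bra nevol nhgpa pqtg eiy cxyk wycdw hyw lgsz mkmmp lmc unu
Final line count: 13

Answer: 13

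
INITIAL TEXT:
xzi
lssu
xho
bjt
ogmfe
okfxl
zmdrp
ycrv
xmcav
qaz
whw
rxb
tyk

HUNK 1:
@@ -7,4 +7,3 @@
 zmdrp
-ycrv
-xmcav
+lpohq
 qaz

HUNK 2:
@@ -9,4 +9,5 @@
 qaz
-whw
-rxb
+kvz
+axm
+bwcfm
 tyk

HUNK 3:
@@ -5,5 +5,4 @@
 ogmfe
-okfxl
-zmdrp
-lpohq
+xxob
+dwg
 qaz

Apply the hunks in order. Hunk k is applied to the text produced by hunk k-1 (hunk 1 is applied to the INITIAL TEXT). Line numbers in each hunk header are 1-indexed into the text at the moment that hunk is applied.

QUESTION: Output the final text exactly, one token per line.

Hunk 1: at line 7 remove [ycrv,xmcav] add [lpohq] -> 12 lines: xzi lssu xho bjt ogmfe okfxl zmdrp lpohq qaz whw rxb tyk
Hunk 2: at line 9 remove [whw,rxb] add [kvz,axm,bwcfm] -> 13 lines: xzi lssu xho bjt ogmfe okfxl zmdrp lpohq qaz kvz axm bwcfm tyk
Hunk 3: at line 5 remove [okfxl,zmdrp,lpohq] add [xxob,dwg] -> 12 lines: xzi lssu xho bjt ogmfe xxob dwg qaz kvz axm bwcfm tyk

Answer: xzi
lssu
xho
bjt
ogmfe
xxob
dwg
qaz
kvz
axm
bwcfm
tyk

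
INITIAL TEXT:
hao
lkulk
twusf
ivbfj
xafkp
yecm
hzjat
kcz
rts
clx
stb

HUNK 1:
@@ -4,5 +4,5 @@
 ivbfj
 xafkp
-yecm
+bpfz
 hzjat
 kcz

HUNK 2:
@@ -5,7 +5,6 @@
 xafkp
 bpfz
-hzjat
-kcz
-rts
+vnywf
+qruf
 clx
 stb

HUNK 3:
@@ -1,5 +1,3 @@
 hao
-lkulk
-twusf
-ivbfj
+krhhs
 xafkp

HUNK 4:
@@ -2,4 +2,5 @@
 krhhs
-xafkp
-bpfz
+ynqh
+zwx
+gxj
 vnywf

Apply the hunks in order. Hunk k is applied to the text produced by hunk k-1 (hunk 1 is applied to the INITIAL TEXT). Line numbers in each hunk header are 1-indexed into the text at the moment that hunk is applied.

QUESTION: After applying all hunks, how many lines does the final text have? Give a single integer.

Hunk 1: at line 4 remove [yecm] add [bpfz] -> 11 lines: hao lkulk twusf ivbfj xafkp bpfz hzjat kcz rts clx stb
Hunk 2: at line 5 remove [hzjat,kcz,rts] add [vnywf,qruf] -> 10 lines: hao lkulk twusf ivbfj xafkp bpfz vnywf qruf clx stb
Hunk 3: at line 1 remove [lkulk,twusf,ivbfj] add [krhhs] -> 8 lines: hao krhhs xafkp bpfz vnywf qruf clx stb
Hunk 4: at line 2 remove [xafkp,bpfz] add [ynqh,zwx,gxj] -> 9 lines: hao krhhs ynqh zwx gxj vnywf qruf clx stb
Final line count: 9

Answer: 9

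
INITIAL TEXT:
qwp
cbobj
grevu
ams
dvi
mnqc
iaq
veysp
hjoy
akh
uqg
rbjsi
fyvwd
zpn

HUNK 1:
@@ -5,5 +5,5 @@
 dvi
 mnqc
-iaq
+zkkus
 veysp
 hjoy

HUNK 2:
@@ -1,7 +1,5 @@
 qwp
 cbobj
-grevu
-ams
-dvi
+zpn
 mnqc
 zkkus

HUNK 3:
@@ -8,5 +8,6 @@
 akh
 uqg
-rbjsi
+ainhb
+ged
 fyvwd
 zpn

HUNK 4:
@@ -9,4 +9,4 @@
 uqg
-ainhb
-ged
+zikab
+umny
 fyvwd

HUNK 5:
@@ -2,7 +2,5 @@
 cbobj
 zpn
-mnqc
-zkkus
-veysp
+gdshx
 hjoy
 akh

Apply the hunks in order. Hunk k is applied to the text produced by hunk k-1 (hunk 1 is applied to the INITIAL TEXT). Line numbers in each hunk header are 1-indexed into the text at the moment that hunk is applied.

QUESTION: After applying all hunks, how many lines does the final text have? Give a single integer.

Answer: 11

Derivation:
Hunk 1: at line 5 remove [iaq] add [zkkus] -> 14 lines: qwp cbobj grevu ams dvi mnqc zkkus veysp hjoy akh uqg rbjsi fyvwd zpn
Hunk 2: at line 1 remove [grevu,ams,dvi] add [zpn] -> 12 lines: qwp cbobj zpn mnqc zkkus veysp hjoy akh uqg rbjsi fyvwd zpn
Hunk 3: at line 8 remove [rbjsi] add [ainhb,ged] -> 13 lines: qwp cbobj zpn mnqc zkkus veysp hjoy akh uqg ainhb ged fyvwd zpn
Hunk 4: at line 9 remove [ainhb,ged] add [zikab,umny] -> 13 lines: qwp cbobj zpn mnqc zkkus veysp hjoy akh uqg zikab umny fyvwd zpn
Hunk 5: at line 2 remove [mnqc,zkkus,veysp] add [gdshx] -> 11 lines: qwp cbobj zpn gdshx hjoy akh uqg zikab umny fyvwd zpn
Final line count: 11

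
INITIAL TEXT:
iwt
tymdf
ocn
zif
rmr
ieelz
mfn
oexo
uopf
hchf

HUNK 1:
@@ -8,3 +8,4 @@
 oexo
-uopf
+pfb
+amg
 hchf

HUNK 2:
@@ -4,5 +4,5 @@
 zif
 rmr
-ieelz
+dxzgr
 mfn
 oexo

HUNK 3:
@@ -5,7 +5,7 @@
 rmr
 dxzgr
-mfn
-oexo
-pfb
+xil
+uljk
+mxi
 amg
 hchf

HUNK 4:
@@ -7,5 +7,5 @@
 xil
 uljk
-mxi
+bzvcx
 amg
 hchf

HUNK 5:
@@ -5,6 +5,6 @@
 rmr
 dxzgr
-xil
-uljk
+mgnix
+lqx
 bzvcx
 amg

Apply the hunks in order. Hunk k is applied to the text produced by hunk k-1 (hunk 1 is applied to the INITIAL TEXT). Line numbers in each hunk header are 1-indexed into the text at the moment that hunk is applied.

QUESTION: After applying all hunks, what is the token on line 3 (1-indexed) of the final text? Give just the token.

Answer: ocn

Derivation:
Hunk 1: at line 8 remove [uopf] add [pfb,amg] -> 11 lines: iwt tymdf ocn zif rmr ieelz mfn oexo pfb amg hchf
Hunk 2: at line 4 remove [ieelz] add [dxzgr] -> 11 lines: iwt tymdf ocn zif rmr dxzgr mfn oexo pfb amg hchf
Hunk 3: at line 5 remove [mfn,oexo,pfb] add [xil,uljk,mxi] -> 11 lines: iwt tymdf ocn zif rmr dxzgr xil uljk mxi amg hchf
Hunk 4: at line 7 remove [mxi] add [bzvcx] -> 11 lines: iwt tymdf ocn zif rmr dxzgr xil uljk bzvcx amg hchf
Hunk 5: at line 5 remove [xil,uljk] add [mgnix,lqx] -> 11 lines: iwt tymdf ocn zif rmr dxzgr mgnix lqx bzvcx amg hchf
Final line 3: ocn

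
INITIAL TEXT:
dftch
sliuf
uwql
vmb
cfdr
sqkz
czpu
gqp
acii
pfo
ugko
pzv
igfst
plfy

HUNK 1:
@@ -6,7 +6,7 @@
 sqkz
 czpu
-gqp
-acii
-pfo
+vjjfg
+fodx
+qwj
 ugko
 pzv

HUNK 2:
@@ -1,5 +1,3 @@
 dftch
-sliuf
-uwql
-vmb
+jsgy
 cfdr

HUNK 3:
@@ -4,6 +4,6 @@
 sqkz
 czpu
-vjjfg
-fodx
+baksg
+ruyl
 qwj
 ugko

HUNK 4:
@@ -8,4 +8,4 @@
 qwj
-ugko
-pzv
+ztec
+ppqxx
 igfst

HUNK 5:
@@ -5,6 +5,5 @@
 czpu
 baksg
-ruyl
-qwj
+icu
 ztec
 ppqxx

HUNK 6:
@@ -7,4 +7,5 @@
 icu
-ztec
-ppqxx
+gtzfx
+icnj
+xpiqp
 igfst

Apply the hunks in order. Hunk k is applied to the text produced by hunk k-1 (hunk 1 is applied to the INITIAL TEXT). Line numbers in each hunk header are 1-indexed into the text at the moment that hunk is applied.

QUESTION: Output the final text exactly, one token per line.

Hunk 1: at line 6 remove [gqp,acii,pfo] add [vjjfg,fodx,qwj] -> 14 lines: dftch sliuf uwql vmb cfdr sqkz czpu vjjfg fodx qwj ugko pzv igfst plfy
Hunk 2: at line 1 remove [sliuf,uwql,vmb] add [jsgy] -> 12 lines: dftch jsgy cfdr sqkz czpu vjjfg fodx qwj ugko pzv igfst plfy
Hunk 3: at line 4 remove [vjjfg,fodx] add [baksg,ruyl] -> 12 lines: dftch jsgy cfdr sqkz czpu baksg ruyl qwj ugko pzv igfst plfy
Hunk 4: at line 8 remove [ugko,pzv] add [ztec,ppqxx] -> 12 lines: dftch jsgy cfdr sqkz czpu baksg ruyl qwj ztec ppqxx igfst plfy
Hunk 5: at line 5 remove [ruyl,qwj] add [icu] -> 11 lines: dftch jsgy cfdr sqkz czpu baksg icu ztec ppqxx igfst plfy
Hunk 6: at line 7 remove [ztec,ppqxx] add [gtzfx,icnj,xpiqp] -> 12 lines: dftch jsgy cfdr sqkz czpu baksg icu gtzfx icnj xpiqp igfst plfy

Answer: dftch
jsgy
cfdr
sqkz
czpu
baksg
icu
gtzfx
icnj
xpiqp
igfst
plfy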